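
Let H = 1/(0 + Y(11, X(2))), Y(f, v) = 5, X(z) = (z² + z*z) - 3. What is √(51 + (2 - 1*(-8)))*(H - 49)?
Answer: -244*√61/5 ≈ -381.14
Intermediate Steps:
X(z) = -3 + 2*z² (X(z) = (z² + z²) - 3 = 2*z² - 3 = -3 + 2*z²)
H = ⅕ (H = 1/(0 + 5) = 1/5 = ⅕ ≈ 0.20000)
√(51 + (2 - 1*(-8)))*(H - 49) = √(51 + (2 - 1*(-8)))*(⅕ - 49) = √(51 + (2 + 8))*(-244/5) = √(51 + 10)*(-244/5) = √61*(-244/5) = -244*√61/5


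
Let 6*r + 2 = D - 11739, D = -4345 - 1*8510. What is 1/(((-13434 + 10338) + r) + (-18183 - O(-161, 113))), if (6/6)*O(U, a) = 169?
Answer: -3/76642 ≈ -3.9143e-5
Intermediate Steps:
D = -12855 (D = -4345 - 8510 = -12855)
O(U, a) = 169
r = -12298/3 (r = -⅓ + (-12855 - 11739)/6 = -⅓ + (⅙)*(-24594) = -⅓ - 4099 = -12298/3 ≈ -4099.3)
1/(((-13434 + 10338) + r) + (-18183 - O(-161, 113))) = 1/(((-13434 + 10338) - 12298/3) + (-18183 - 1*169)) = 1/((-3096 - 12298/3) + (-18183 - 169)) = 1/(-21586/3 - 18352) = 1/(-76642/3) = -3/76642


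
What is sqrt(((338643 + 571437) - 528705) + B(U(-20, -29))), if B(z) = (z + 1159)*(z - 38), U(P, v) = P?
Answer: sqrt(315313) ≈ 561.53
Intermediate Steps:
B(z) = (-38 + z)*(1159 + z) (B(z) = (1159 + z)*(-38 + z) = (-38 + z)*(1159 + z))
sqrt(((338643 + 571437) - 528705) + B(U(-20, -29))) = sqrt(((338643 + 571437) - 528705) + (-44042 + (-20)**2 + 1121*(-20))) = sqrt((910080 - 528705) + (-44042 + 400 - 22420)) = sqrt(381375 - 66062) = sqrt(315313)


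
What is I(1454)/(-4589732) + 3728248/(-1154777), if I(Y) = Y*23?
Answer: -8575138600985/2650058474882 ≈ -3.2358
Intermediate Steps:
I(Y) = 23*Y
I(1454)/(-4589732) + 3728248/(-1154777) = (23*1454)/(-4589732) + 3728248/(-1154777) = 33442*(-1/4589732) + 3728248*(-1/1154777) = -16721/2294866 - 3728248/1154777 = -8575138600985/2650058474882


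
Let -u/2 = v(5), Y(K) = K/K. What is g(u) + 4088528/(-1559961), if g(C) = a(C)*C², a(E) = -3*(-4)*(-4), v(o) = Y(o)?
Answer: -303601040/1559961 ≈ -194.62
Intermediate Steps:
Y(K) = 1
v(o) = 1
u = -2 (u = -2*1 = -2)
a(E) = -48 (a(E) = 12*(-4) = -48)
g(C) = -48*C²
g(u) + 4088528/(-1559961) = -48*(-2)² + 4088528/(-1559961) = -48*4 + 4088528*(-1/1559961) = -192 - 4088528/1559961 = -303601040/1559961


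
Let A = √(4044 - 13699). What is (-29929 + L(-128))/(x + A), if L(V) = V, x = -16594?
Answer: 498765858/275370491 + 30057*I*√9655/275370491 ≈ 1.8113 + 0.010725*I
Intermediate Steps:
A = I*√9655 (A = √(-9655) = I*√9655 ≈ 98.26*I)
(-29929 + L(-128))/(x + A) = (-29929 - 128)/(-16594 + I*√9655) = -30057/(-16594 + I*√9655)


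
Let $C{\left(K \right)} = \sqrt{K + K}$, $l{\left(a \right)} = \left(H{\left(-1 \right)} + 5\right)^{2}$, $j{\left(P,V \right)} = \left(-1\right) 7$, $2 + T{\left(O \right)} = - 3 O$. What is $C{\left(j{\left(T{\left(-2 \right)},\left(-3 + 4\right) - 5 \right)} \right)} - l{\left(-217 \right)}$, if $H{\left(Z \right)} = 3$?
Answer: $-64 + i \sqrt{14} \approx -64.0 + 3.7417 i$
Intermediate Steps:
$T{\left(O \right)} = -2 - 3 O$
$j{\left(P,V \right)} = -7$
$l{\left(a \right)} = 64$ ($l{\left(a \right)} = \left(3 + 5\right)^{2} = 8^{2} = 64$)
$C{\left(K \right)} = \sqrt{2} \sqrt{K}$ ($C{\left(K \right)} = \sqrt{2 K} = \sqrt{2} \sqrt{K}$)
$C{\left(j{\left(T{\left(-2 \right)},\left(-3 + 4\right) - 5 \right)} \right)} - l{\left(-217 \right)} = \sqrt{2} \sqrt{-7} - 64 = \sqrt{2} i \sqrt{7} - 64 = i \sqrt{14} - 64 = -64 + i \sqrt{14}$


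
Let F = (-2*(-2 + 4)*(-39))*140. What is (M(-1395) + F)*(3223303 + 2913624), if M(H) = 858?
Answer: 139295969046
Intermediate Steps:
F = 21840 (F = (-2*2*(-39))*140 = -4*(-39)*140 = 156*140 = 21840)
(M(-1395) + F)*(3223303 + 2913624) = (858 + 21840)*(3223303 + 2913624) = 22698*6136927 = 139295969046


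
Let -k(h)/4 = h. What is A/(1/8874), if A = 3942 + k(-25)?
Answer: 35868708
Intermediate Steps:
k(h) = -4*h
A = 4042 (A = 3942 - 4*(-25) = 3942 + 100 = 4042)
A/(1/8874) = 4042/(1/8874) = 4042*8874 = 35868708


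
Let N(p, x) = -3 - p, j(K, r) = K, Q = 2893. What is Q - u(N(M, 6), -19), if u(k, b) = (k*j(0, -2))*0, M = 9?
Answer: 2893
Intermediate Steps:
u(k, b) = 0 (u(k, b) = (k*0)*0 = 0*0 = 0)
Q - u(N(M, 6), -19) = 2893 - 1*0 = 2893 + 0 = 2893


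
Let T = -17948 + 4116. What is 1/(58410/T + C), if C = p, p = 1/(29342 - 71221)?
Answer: -289635164/1223083111 ≈ -0.23681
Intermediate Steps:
T = -13832
p = -1/41879 (p = 1/(-41879) = -1/41879 ≈ -2.3878e-5)
C = -1/41879 ≈ -2.3878e-5
1/(58410/T + C) = 1/(58410/(-13832) - 1/41879) = 1/(58410*(-1/13832) - 1/41879) = 1/(-29205/6916 - 1/41879) = 1/(-1223083111/289635164) = -289635164/1223083111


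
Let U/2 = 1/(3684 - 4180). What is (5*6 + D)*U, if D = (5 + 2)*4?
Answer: -29/124 ≈ -0.23387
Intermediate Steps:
D = 28 (D = 7*4 = 28)
U = -1/248 (U = 2/(3684 - 4180) = 2/(-496) = 2*(-1/496) = -1/248 ≈ -0.0040323)
(5*6 + D)*U = (5*6 + 28)*(-1/248) = (30 + 28)*(-1/248) = 58*(-1/248) = -29/124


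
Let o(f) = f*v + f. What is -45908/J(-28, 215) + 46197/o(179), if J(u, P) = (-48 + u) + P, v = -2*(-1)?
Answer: -6077071/24881 ≈ -244.25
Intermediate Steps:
v = 2
o(f) = 3*f (o(f) = f*2 + f = 2*f + f = 3*f)
J(u, P) = -48 + P + u
-45908/J(-28, 215) + 46197/o(179) = -45908/(-48 + 215 - 28) + 46197/((3*179)) = -45908/139 + 46197/537 = -45908*1/139 + 46197*(1/537) = -45908/139 + 15399/179 = -6077071/24881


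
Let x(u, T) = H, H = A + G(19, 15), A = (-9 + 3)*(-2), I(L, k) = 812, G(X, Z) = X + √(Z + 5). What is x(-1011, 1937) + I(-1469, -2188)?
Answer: 843 + 2*√5 ≈ 847.47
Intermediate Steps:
G(X, Z) = X + √(5 + Z)
A = 12 (A = -6*(-2) = 12)
H = 31 + 2*√5 (H = 12 + (19 + √(5 + 15)) = 12 + (19 + √20) = 12 + (19 + 2*√5) = 31 + 2*√5 ≈ 35.472)
x(u, T) = 31 + 2*√5
x(-1011, 1937) + I(-1469, -2188) = (31 + 2*√5) + 812 = 843 + 2*√5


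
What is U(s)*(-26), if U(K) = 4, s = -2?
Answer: -104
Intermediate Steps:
U(s)*(-26) = 4*(-26) = -104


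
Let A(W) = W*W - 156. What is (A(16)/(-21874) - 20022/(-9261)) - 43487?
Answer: -1468157824565/33762519 ≈ -43485.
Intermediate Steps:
A(W) = -156 + W² (A(W) = W² - 156 = -156 + W²)
(A(16)/(-21874) - 20022/(-9261)) - 43487 = ((-156 + 16²)/(-21874) - 20022/(-9261)) - 43487 = ((-156 + 256)*(-1/21874) - 20022*(-1/9261)) - 43487 = (100*(-1/21874) + 6674/3087) - 43487 = (-50/10937 + 6674/3087) - 43487 = 72839188/33762519 - 43487 = -1468157824565/33762519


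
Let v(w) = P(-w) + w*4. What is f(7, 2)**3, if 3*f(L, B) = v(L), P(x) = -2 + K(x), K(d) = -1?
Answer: 15625/27 ≈ 578.70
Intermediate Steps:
P(x) = -3 (P(x) = -2 - 1 = -3)
v(w) = -3 + 4*w (v(w) = -3 + w*4 = -3 + 4*w)
f(L, B) = -1 + 4*L/3 (f(L, B) = (-3 + 4*L)/3 = -1 + 4*L/3)
f(7, 2)**3 = (-1 + (4/3)*7)**3 = (-1 + 28/3)**3 = (25/3)**3 = 15625/27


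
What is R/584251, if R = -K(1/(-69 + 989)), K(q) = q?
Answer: -1/537510920 ≈ -1.8604e-9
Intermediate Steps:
R = -1/920 (R = -1/(-69 + 989) = -1/920 ≈ -0.0010870)
R/584251 = -1/920/584251 = -1/920*1/584251 = -1/537510920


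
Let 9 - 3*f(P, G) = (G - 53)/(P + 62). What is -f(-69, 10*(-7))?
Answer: 20/7 ≈ 2.8571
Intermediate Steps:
f(P, G) = 3 - (-53 + G)/(3*(62 + P)) (f(P, G) = 3 - (G - 53)/(3*(P + 62)) = 3 - (-53 + G)/(3*(62 + P)))
-f(-69, 10*(-7)) = -(611 - 10*(-7) + 9*(-69))/(3*(62 - 69)) = -(611 - 1*(-70) - 621)/(3*(-7)) = -(-1)*(611 + 70 - 621)/(3*7) = -(-1)*60/(3*7) = -1*(-20/7) = 20/7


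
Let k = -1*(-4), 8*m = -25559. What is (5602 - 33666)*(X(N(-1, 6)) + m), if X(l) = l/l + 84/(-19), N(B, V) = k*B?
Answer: 1705382628/19 ≈ 8.9757e+7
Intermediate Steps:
m = -25559/8 (m = (⅛)*(-25559) = -25559/8 ≈ -3194.9)
k = 4
N(B, V) = 4*B
X(l) = -65/19 (X(l) = 1 + 84*(-1/19) = 1 - 84/19 = -65/19)
(5602 - 33666)*(X(N(-1, 6)) + m) = (5602 - 33666)*(-65/19 - 25559/8) = -28064*(-486141/152) = 1705382628/19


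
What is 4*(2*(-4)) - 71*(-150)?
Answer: 10618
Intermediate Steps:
4*(2*(-4)) - 71*(-150) = 4*(-8) + 10650 = -32 + 10650 = 10618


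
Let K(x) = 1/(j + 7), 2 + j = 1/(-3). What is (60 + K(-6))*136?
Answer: 57324/7 ≈ 8189.1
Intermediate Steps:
j = -7/3 (j = -2 + 1/(-3) = -2 - 1/3 = -7/3 ≈ -2.3333)
K(x) = 3/14 (K(x) = 1/(-7/3 + 7) = 1/(14/3) = 3/14)
(60 + K(-6))*136 = (60 + 3/14)*136 = (843/14)*136 = 57324/7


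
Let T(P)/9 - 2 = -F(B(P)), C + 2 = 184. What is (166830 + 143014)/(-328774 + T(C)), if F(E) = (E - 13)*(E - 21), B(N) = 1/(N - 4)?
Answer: -9817097296/10494098233 ≈ -0.93549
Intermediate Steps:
C = 182 (C = -2 + 184 = 182)
B(N) = 1/(-4 + N)
F(E) = (-21 + E)*(-13 + E) (F(E) = (-13 + E)*(-21 + E) = (-21 + E)*(-13 + E))
T(P) = -2439 - 9/(-4 + P)**2 + 306/(-4 + P) (T(P) = 18 + 9*(-(273 + (1/(-4 + P))**2 - 34/(-4 + P))) = 18 + 9*(-(273 + (-4 + P)**(-2) - 34/(-4 + P))) = 18 + 9*(-273 - 1/(-4 + P)**2 + 34/(-4 + P)) = 18 + (-2457 - 9/(-4 + P)**2 + 306/(-4 + P)) = -2439 - 9/(-4 + P)**2 + 306/(-4 + P))
(166830 + 143014)/(-328774 + T(C)) = (166830 + 143014)/(-328774 + 9*(-4473 - 271*182**2 + 2202*182)/(16 + 182**2 - 8*182)) = 309844/(-328774 + 9*(-4473 - 271*33124 + 400764)/(16 + 33124 - 1456)) = 309844/(-328774 + 9*(-4473 - 8976604 + 400764)/31684) = 309844/(-328774 + 9*(1/31684)*(-8580313)) = 309844/(-328774 - 77222817/31684) = 309844/(-10494098233/31684) = 309844*(-31684/10494098233) = -9817097296/10494098233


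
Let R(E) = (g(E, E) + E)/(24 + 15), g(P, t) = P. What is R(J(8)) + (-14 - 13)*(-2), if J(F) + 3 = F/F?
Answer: 2102/39 ≈ 53.897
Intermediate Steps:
J(F) = -2 (J(F) = -3 + F/F = -3 + 1 = -2)
R(E) = 2*E/39 (R(E) = (E + E)/(24 + 15) = (2*E)/39 = (2*E)*(1/39) = 2*E/39)
R(J(8)) + (-14 - 13)*(-2) = (2/39)*(-2) + (-14 - 13)*(-2) = -4/39 - 27*(-2) = -4/39 + 54 = 2102/39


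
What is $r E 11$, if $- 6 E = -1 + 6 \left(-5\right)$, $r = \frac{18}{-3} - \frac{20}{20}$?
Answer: $- \frac{2387}{6} \approx -397.83$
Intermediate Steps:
$r = -7$ ($r = 18 \left(- \frac{1}{3}\right) - 1 = -6 - 1 = -7$)
$E = \frac{31}{6}$ ($E = - \frac{-1 + 6 \left(-5\right)}{6} = - \frac{-1 - 30}{6} = \left(- \frac{1}{6}\right) \left(-31\right) = \frac{31}{6} \approx 5.1667$)
$r E 11 = \left(-7\right) \frac{31}{6} \cdot 11 = \left(- \frac{217}{6}\right) 11 = - \frac{2387}{6}$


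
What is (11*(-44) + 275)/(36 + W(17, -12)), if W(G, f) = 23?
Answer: -209/59 ≈ -3.5424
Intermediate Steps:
(11*(-44) + 275)/(36 + W(17, -12)) = (11*(-44) + 275)/(36 + 23) = (-484 + 275)/59 = -209*1/59 = -209/59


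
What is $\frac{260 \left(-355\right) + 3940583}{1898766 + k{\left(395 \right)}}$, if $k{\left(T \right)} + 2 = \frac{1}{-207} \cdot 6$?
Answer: $\frac{265531527}{131014714} \approx 2.0267$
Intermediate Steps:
$k{\left(T \right)} = - \frac{140}{69}$ ($k{\left(T \right)} = -2 + \frac{1}{-207} \cdot 6 = -2 - \frac{2}{69} = - \frac{140}{69}$)
$\frac{260 \left(-355\right) + 3940583}{1898766 + k{\left(395 \right)}} = \frac{260 \left(-355\right) + 3940583}{1898766 - \frac{140}{69}} = \frac{-92300 + 3940583}{\frac{131014714}{69}} = 3848283 \cdot \frac{69}{131014714} = \frac{265531527}{131014714}$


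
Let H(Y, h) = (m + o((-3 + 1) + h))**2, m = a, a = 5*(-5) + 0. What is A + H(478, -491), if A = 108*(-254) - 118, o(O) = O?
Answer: 240774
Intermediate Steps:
a = -25 (a = -25 + 0 = -25)
m = -25
H(Y, h) = (-27 + h)**2 (H(Y, h) = (-25 + ((-3 + 1) + h))**2 = (-25 + (-2 + h))**2 = (-27 + h)**2)
A = -27550 (A = -27432 - 118 = -27550)
A + H(478, -491) = -27550 + (-27 - 491)**2 = -27550 + (-518)**2 = -27550 + 268324 = 240774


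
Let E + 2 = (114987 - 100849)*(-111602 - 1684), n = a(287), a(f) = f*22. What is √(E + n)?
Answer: 2*I*√400407789 ≈ 40020.0*I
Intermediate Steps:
a(f) = 22*f
n = 6314 (n = 22*287 = 6314)
E = -1601637470 (E = -2 + (114987 - 100849)*(-111602 - 1684) = -2 + 14138*(-113286) = -2 - 1601637468 = -1601637470)
√(E + n) = √(-1601637470 + 6314) = √(-1601631156) = 2*I*√400407789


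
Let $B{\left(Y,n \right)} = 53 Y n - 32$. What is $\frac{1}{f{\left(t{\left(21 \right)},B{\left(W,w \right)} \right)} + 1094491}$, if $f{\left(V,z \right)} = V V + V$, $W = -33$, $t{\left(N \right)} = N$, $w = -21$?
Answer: $\frac{1}{1094953} \approx 9.1328 \cdot 10^{-7}$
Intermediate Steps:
$B{\left(Y,n \right)} = -32 + 53 Y n$ ($B{\left(Y,n \right)} = 53 Y n - 32 = -32 + 53 Y n$)
$f{\left(V,z \right)} = V + V^{2}$ ($f{\left(V,z \right)} = V^{2} + V = V + V^{2}$)
$\frac{1}{f{\left(t{\left(21 \right)},B{\left(W,w \right)} \right)} + 1094491} = \frac{1}{21 \left(1 + 21\right) + 1094491} = \frac{1}{21 \cdot 22 + 1094491} = \frac{1}{462 + 1094491} = \frac{1}{1094953}$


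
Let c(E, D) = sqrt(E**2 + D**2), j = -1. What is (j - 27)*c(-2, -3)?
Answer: -28*sqrt(13) ≈ -100.96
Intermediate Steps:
c(E, D) = sqrt(D**2 + E**2)
(j - 27)*c(-2, -3) = (-1 - 27)*sqrt((-3)**2 + (-2)**2) = -28*sqrt(9 + 4) = -28*sqrt(13)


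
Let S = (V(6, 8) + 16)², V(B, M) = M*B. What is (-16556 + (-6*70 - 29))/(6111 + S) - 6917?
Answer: -70618824/10207 ≈ -6918.7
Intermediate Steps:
V(B, M) = B*M
S = 4096 (S = (6*8 + 16)² = (48 + 16)² = 64² = 4096)
(-16556 + (-6*70 - 29))/(6111 + S) - 6917 = (-16556 + (-6*70 - 29))/(6111 + 4096) - 6917 = (-16556 + (-420 - 29))/10207 - 6917 = (-16556 - 449)*(1/10207) - 6917 = -17005*1/10207 - 6917 = -17005/10207 - 6917 = -70618824/10207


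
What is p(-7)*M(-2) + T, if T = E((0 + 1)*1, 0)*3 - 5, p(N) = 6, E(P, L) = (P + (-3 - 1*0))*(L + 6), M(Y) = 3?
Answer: -23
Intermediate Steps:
E(P, L) = (-3 + P)*(6 + L) (E(P, L) = (P + (-3 + 0))*(6 + L) = (P - 3)*(6 + L) = (-3 + P)*(6 + L))
T = -41 (T = (-18 - 3*0 + 6*((0 + 1)*1) + 0*((0 + 1)*1))*3 - 5 = (-18 + 0 + 6*(1*1) + 0*(1*1))*3 - 5 = (-18 + 0 + 6*1 + 0*1)*3 - 5 = (-18 + 0 + 6 + 0)*3 - 5 = -12*3 - 5 = -36 - 5 = -41)
p(-7)*M(-2) + T = 6*3 - 41 = 18 - 41 = -23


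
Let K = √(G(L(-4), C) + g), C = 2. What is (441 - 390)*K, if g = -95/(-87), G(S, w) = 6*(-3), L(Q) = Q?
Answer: 17*I*√127977/29 ≈ 209.71*I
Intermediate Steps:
G(S, w) = -18
g = 95/87 (g = -95*(-1/87) = 95/87 ≈ 1.0920)
K = I*√127977/87 (K = √(-18 + 95/87) = √(-1471/87) = I*√127977/87 ≈ 4.1119*I)
(441 - 390)*K = (441 - 390)*(I*√127977/87) = 51*(I*√127977/87) = 17*I*√127977/29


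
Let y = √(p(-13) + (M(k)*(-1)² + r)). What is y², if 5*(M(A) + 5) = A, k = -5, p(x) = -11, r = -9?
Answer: -26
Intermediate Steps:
M(A) = -5 + A/5
y = I*√26 (y = √(-11 + ((-5 + (⅕)*(-5))*(-1)² - 9)) = √(-11 + ((-5 - 1)*1 - 9)) = √(-11 + (-6*1 - 9)) = √(-11 + (-6 - 9)) = √(-11 - 15) = √(-26) = I*√26 ≈ 5.099*I)
y² = (I*√26)² = -26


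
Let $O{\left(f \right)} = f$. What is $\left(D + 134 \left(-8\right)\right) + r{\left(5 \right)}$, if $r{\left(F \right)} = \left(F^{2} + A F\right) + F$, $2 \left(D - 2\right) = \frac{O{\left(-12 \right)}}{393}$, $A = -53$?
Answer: $- \frac{170957}{131} \approx -1305.0$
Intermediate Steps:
$D = \frac{260}{131}$ ($D = 2 + \frac{\left(-12\right) \frac{1}{393}}{2} = 2 + \frac{1}{2} \left(- \frac{4}{131}\right) = 2 - \frac{2}{131} = \frac{260}{131} \approx 1.9847$)
$r{\left(F \right)} = F^{2} - 52 F$ ($r{\left(F \right)} = \left(F^{2} - 53 F\right) + F = F^{2} - 52 F$)
$\left(D + 134 \left(-8\right)\right) + r{\left(5 \right)} = \left(\frac{260}{131} + 134 \left(-8\right)\right) + 5 \left(-52 + 5\right) = \left(\frac{260}{131} - 1072\right) + 5 \left(-47\right) = - \frac{140172}{131} - 235 = - \frac{170957}{131}$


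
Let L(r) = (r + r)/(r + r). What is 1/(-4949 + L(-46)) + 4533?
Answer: 22429283/4948 ≈ 4533.0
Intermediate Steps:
L(r) = 1 (L(r) = (2*r)/((2*r)) = (2*r)*(1/(2*r)) = 1)
1/(-4949 + L(-46)) + 4533 = 1/(-4949 + 1) + 4533 = 1/(-4948) + 4533 = -1/4948 + 4533 = 22429283/4948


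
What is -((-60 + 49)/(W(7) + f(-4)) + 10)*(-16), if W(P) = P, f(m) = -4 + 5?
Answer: 138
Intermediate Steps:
f(m) = 1
-((-60 + 49)/(W(7) + f(-4)) + 10)*(-16) = -((-60 + 49)/(7 + 1) + 10)*(-16) = -(-11/8 + 10)*(-16) = -69*(-16)/8 = -1*(-138) = 138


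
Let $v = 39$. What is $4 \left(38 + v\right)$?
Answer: $308$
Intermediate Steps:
$4 \left(38 + v\right) = 4 \left(38 + 39\right) = 4 \cdot 77 = 308$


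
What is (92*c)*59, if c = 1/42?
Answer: 2714/21 ≈ 129.24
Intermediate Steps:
c = 1/42 ≈ 0.023810
(92*c)*59 = (92*(1/42))*59 = (46/21)*59 = 2714/21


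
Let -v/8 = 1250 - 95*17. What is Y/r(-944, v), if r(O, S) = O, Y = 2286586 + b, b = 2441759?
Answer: -4728345/944 ≈ -5008.8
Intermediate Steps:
v = 2920 (v = -8*(1250 - 95*17) = -8*(1250 - 1*1615) = -8*(1250 - 1615) = -8*(-365) = 2920)
Y = 4728345 (Y = 2286586 + 2441759 = 4728345)
Y/r(-944, v) = 4728345/(-944) = 4728345*(-1/944) = -4728345/944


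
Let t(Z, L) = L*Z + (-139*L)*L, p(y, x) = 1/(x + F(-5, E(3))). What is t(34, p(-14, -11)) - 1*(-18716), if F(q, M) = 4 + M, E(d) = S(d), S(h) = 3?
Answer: 299181/16 ≈ 18699.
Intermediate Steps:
E(d) = 3
p(y, x) = 1/(7 + x) (p(y, x) = 1/(x + (4 + 3)) = 1/(x + 7) = 1/(7 + x))
t(Z, L) = -139*L² + L*Z (t(Z, L) = L*Z - 139*L² = -139*L² + L*Z)
t(34, p(-14, -11)) - 1*(-18716) = (34 - 139/(7 - 11))/(7 - 11) - 1*(-18716) = (34 - 139/(-4))/(-4) + 18716 = -(34 - 139*(-¼))/4 + 18716 = -(34 + 139/4)/4 + 18716 = -¼*275/4 + 18716 = -275/16 + 18716 = 299181/16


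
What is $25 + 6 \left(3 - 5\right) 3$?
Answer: $-11$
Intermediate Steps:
$25 + 6 \left(3 - 5\right) 3 = 25 + 6 \left(\left(-2\right) 3\right) = 25 + 6 \left(-6\right) = 25 - 36 = -11$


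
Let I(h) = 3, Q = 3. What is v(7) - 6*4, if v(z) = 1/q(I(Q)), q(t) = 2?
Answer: -47/2 ≈ -23.500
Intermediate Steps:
v(z) = ½ (v(z) = 1/2 = ½)
v(7) - 6*4 = ½ - 6*4 = ½ - 24 = -47/2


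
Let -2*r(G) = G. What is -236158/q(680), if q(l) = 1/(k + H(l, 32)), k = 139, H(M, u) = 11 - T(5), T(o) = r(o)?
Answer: -36014095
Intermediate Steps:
r(G) = -G/2
T(o) = -o/2
H(M, u) = 27/2 (H(M, u) = 11 - (-1)*5/2 = 11 - 1*(-5/2) = 11 + 5/2 = 27/2)
q(l) = 2/305 (q(l) = 1/(139 + 27/2) = 1/(305/2) = 2/305)
-236158/q(680) = -236158/2/305 = -236158*305/2 = -36014095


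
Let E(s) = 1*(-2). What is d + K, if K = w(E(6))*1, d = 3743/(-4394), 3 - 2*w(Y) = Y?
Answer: 3621/2197 ≈ 1.6482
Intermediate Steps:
E(s) = -2
w(Y) = 3/2 - Y/2
d = -3743/4394 (d = 3743*(-1/4394) = -3743/4394 ≈ -0.85184)
K = 5/2 (K = (3/2 - ½*(-2))*1 = (3/2 + 1)*1 = (5/2)*1 = 5/2 ≈ 2.5000)
d + K = -3743/4394 + 5/2 = 3621/2197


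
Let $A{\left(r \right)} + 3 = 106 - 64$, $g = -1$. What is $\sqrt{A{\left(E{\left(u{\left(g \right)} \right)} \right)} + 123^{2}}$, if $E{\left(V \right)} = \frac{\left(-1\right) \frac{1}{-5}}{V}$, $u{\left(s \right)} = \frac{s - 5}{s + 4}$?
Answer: $8 \sqrt{237} \approx 123.16$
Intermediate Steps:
$u{\left(s \right)} = \frac{-5 + s}{4 + s}$
$E{\left(V \right)} = \frac{1}{5 V}$ ($E{\left(V \right)} = \frac{\left(-1\right) \left(- \frac{1}{5}\right)}{V} = \frac{1}{5 V}$)
$A{\left(r \right)} = 39$ ($A{\left(r \right)} = -3 + \left(106 - 64\right) = -3 + 42 = 39$)
$\sqrt{A{\left(E{\left(u{\left(g \right)} \right)} \right)} + 123^{2}} = \sqrt{39 + 123^{2}} = \sqrt{39 + 15129} = \sqrt{15168} = 8 \sqrt{237}$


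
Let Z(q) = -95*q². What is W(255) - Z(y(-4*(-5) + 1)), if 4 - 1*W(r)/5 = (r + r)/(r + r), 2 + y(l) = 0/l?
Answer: 395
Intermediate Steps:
y(l) = -2 (y(l) = -2 + 0/l = -2 + 0 = -2)
W(r) = 15 (W(r) = 20 - 5*(r + r)/(r + r) = 20 - 5*2*r/(2*r) = 20 - 5*2*r*1/(2*r) = 20 - 5*1 = 20 - 5 = 15)
W(255) - Z(y(-4*(-5) + 1)) = 15 - (-95)*(-2)² = 15 - (-95)*4 = 15 - 1*(-380) = 15 + 380 = 395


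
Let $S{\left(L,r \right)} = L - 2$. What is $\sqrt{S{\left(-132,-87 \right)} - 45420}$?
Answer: $i \sqrt{45554} \approx 213.43 i$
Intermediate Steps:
$S{\left(L,r \right)} = -2 + L$ ($S{\left(L,r \right)} = L - 2 = -2 + L$)
$\sqrt{S{\left(-132,-87 \right)} - 45420} = \sqrt{\left(-2 - 132\right) - 45420} = \sqrt{-134 - 45420} = \sqrt{-45554} = i \sqrt{45554}$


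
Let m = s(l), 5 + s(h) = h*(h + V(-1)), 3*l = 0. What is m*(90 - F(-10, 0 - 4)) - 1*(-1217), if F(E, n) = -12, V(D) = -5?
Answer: 707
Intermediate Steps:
l = 0 (l = (⅓)*0 = 0)
s(h) = -5 + h*(-5 + h) (s(h) = -5 + h*(h - 5) = -5 + h*(-5 + h))
m = -5 (m = -5 + 0² - 5*0 = -5 + 0 + 0 = -5)
m*(90 - F(-10, 0 - 4)) - 1*(-1217) = -5*(90 - 1*(-12)) - 1*(-1217) = -5*(90 + 12) + 1217 = -5*102 + 1217 = -510 + 1217 = 707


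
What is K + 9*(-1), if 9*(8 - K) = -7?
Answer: -2/9 ≈ -0.22222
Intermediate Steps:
K = 79/9 (K = 8 - ⅑*(-7) = 8 + 7/9 = 79/9 ≈ 8.7778)
K + 9*(-1) = 79/9 + 9*(-1) = 79/9 - 9 = -2/9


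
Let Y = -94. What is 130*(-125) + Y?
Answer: -16344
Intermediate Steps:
130*(-125) + Y = 130*(-125) - 94 = -16250 - 94 = -16344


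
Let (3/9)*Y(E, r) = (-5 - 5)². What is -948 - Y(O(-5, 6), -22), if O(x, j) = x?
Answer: -1248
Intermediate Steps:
Y(E, r) = 300 (Y(E, r) = 3*(-5 - 5)² = 3*(-10)² = 3*100 = 300)
-948 - Y(O(-5, 6), -22) = -948 - 1*300 = -948 - 300 = -1248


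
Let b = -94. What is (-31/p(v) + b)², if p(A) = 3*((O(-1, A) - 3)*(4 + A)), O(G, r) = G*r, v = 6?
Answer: 642571801/72900 ≈ 8814.4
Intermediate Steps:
p(A) = 3*(-3 - A)*(4 + A) (p(A) = 3*((-A - 3)*(4 + A)) = 3*((-3 - A)*(4 + A)) = 3*(-3 - A)*(4 + A))
(-31/p(v) + b)² = (-31/(-36 - 21*6 - 3*6²) - 94)² = (-31/(-36 - 126 - 3*36) - 94)² = (-31/(-36 - 126 - 108) - 94)² = (-31/(-270) - 94)² = (-31*(-1/270) - 94)² = (31/270 - 94)² = (-25349/270)² = 642571801/72900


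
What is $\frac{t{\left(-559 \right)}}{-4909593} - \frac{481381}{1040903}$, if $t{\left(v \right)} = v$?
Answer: $- \frac{181754071012}{393108467883} \approx -0.46235$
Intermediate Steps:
$\frac{t{\left(-559 \right)}}{-4909593} - \frac{481381}{1040903} = - \frac{559}{-4909593} - \frac{481381}{1040903} = \left(-559\right) \left(- \frac{1}{4909593}\right) - \frac{481381}{1040903} = \frac{43}{377661} - \frac{481381}{1040903} = - \frac{181754071012}{393108467883}$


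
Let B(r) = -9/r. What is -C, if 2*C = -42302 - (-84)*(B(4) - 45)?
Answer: 46271/2 ≈ 23136.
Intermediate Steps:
C = -46271/2 (C = (-42302 - (-84)*(-9/4 - 45))/2 = (-42302 - (-84)*(-189)/4)/2 = (-42302 - 1*3969)/2 = (-42302 - 3969)/2 = (1/2)*(-46271) = -46271/2 ≈ -23136.)
-C = -1*(-46271/2) = 46271/2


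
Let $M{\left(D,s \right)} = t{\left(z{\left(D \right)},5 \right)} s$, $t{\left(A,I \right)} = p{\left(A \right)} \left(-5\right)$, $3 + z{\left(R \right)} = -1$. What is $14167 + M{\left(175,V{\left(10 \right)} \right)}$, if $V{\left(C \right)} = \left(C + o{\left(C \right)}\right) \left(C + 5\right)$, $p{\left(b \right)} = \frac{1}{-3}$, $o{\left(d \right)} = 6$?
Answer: $14567$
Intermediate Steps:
$p{\left(b \right)} = - \frac{1}{3}$
$V{\left(C \right)} = \left(5 + C\right) \left(6 + C\right)$ ($V{\left(C \right)} = \left(C + 6\right) \left(C + 5\right) = \left(6 + C\right) \left(5 + C\right) = \left(5 + C\right) \left(6 + C\right)$)
$z{\left(R \right)} = -4$ ($z{\left(R \right)} = -3 - 1 = -4$)
$t{\left(A,I \right)} = \frac{5}{3}$ ($t{\left(A,I \right)} = \left(- \frac{1}{3}\right) \left(-5\right) = \frac{5}{3}$)
$M{\left(D,s \right)} = \frac{5 s}{3}$
$14167 + M{\left(175,V{\left(10 \right)} \right)} = 14167 + \frac{5 \left(30 + 10^{2} + 11 \cdot 10\right)}{3} = 14167 + \frac{5 \left(30 + 100 + 110\right)}{3} = 14167 + \frac{5}{3} \cdot 240 = 14167 + 400 = 14567$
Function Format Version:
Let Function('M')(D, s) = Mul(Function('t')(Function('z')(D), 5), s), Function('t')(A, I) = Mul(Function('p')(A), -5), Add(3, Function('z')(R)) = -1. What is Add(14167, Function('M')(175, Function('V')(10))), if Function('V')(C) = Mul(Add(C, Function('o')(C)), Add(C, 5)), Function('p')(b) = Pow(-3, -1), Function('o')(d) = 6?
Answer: 14567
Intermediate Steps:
Function('p')(b) = Rational(-1, 3)
Function('V')(C) = Mul(Add(5, C), Add(6, C)) (Function('V')(C) = Mul(Add(C, 6), Add(C, 5)) = Mul(Add(6, C), Add(5, C)) = Mul(Add(5, C), Add(6, C)))
Function('z')(R) = -4 (Function('z')(R) = Add(-3, -1) = -4)
Function('t')(A, I) = Rational(5, 3) (Function('t')(A, I) = Mul(Rational(-1, 3), -5) = Rational(5, 3))
Function('M')(D, s) = Mul(Rational(5, 3), s)
Add(14167, Function('M')(175, Function('V')(10))) = Add(14167, Mul(Rational(5, 3), Add(30, Pow(10, 2), Mul(11, 10)))) = Add(14167, Mul(Rational(5, 3), Add(30, 100, 110))) = Add(14167, Mul(Rational(5, 3), 240)) = Add(14167, 400) = 14567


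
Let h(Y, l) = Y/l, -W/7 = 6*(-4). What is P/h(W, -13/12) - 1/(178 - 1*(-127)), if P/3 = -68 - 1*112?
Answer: 59419/17080 ≈ 3.4789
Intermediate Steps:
W = 168 (W = -42*(-4) = -7*(-24) = 168)
P = -540 (P = 3*(-68 - 1*112) = 3*(-68 - 112) = 3*(-180) = -540)
P/h(W, -13/12) - 1/(178 - 1*(-127)) = -540/(168/((-13/12))) - 1/(178 - 1*(-127)) = -540/(168/((-13*1/12))) - 1/(178 + 127) = -540/(168/(-13/12)) - 1/305 = -540/(168*(-12/13)) - 1*1/305 = -540/(-2016/13) - 1/305 = -540*(-13/2016) - 1/305 = 195/56 - 1/305 = 59419/17080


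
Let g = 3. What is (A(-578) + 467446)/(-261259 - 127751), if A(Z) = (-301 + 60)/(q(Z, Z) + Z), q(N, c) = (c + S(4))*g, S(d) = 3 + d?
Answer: -356973009/297073970 ≈ -1.2016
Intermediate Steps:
q(N, c) = 21 + 3*c (q(N, c) = (c + (3 + 4))*3 = (c + 7)*3 = (7 + c)*3 = 21 + 3*c)
A(Z) = -241/(21 + 4*Z) (A(Z) = (-301 + 60)/((21 + 3*Z) + Z) = -241/(21 + 4*Z))
(A(-578) + 467446)/(-261259 - 127751) = (-241/(21 + 4*(-578)) + 467446)/(-261259 - 127751) = (-241/(21 - 2312) + 467446)/(-389010) = (-241/(-2291) + 467446)*(-1/389010) = (-241*(-1/2291) + 467446)*(-1/389010) = (241/2291 + 467446)*(-1/389010) = (1070919027/2291)*(-1/389010) = -356973009/297073970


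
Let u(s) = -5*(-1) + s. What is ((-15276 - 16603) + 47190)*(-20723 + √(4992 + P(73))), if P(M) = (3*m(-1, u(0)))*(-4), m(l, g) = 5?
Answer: -317289853 + 91866*√137 ≈ -3.1621e+8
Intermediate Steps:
u(s) = 5 + s
P(M) = -60 (P(M) = (3*5)*(-4) = 15*(-4) = -60)
((-15276 - 16603) + 47190)*(-20723 + √(4992 + P(73))) = ((-15276 - 16603) + 47190)*(-20723 + √(4992 - 60)) = (-31879 + 47190)*(-20723 + √4932) = 15311*(-20723 + 6*√137) = -317289853 + 91866*√137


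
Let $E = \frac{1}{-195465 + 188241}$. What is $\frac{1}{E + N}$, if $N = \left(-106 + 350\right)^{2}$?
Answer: $\frac{7224}{430088063} \approx 1.6797 \cdot 10^{-5}$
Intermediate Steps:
$N = 59536$ ($N = 244^{2} = 59536$)
$E = - \frac{1}{7224}$ ($E = \frac{1}{-7224} = - \frac{1}{7224} \approx -0.00013843$)
$\frac{1}{E + N} = \frac{1}{- \frac{1}{7224} + 59536} = \frac{1}{\frac{430088063}{7224}} = \frac{7224}{430088063}$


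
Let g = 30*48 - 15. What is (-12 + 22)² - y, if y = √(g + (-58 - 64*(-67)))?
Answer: 100 - √5655 ≈ 24.800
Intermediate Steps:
g = 1425 (g = 1440 - 15 = 1425)
y = √5655 (y = √(1425 + (-58 - 64*(-67))) = √(1425 + (-58 + 4288)) = √(1425 + 4230) = √5655 ≈ 75.200)
(-12 + 22)² - y = (-12 + 22)² - √5655 = 10² - √5655 = 100 - √5655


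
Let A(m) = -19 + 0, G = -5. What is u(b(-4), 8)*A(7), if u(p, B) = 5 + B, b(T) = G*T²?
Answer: -247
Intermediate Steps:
b(T) = -5*T²
A(m) = -19
u(b(-4), 8)*A(7) = (5 + 8)*(-19) = 13*(-19) = -247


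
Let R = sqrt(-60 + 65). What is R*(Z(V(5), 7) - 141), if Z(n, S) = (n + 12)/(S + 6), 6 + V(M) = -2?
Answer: -1829*sqrt(5)/13 ≈ -314.60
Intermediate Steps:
R = sqrt(5) ≈ 2.2361
V(M) = -8 (V(M) = -6 - 2 = -8)
Z(n, S) = (12 + n)/(6 + S)
R*(Z(V(5), 7) - 141) = sqrt(5)*((12 - 8)/(6 + 7) - 141) = sqrt(5)*(4/13 - 141) = sqrt(5)*(-1829/13) = -1829*sqrt(5)/13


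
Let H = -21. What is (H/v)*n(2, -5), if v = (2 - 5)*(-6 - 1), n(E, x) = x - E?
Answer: 7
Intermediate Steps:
v = 21 (v = -3*(-7) = 21)
(H/v)*n(2, -5) = (-21/21)*(-5 - 1*2) = (-21*1/21)*(-5 - 2) = -1*(-7) = 7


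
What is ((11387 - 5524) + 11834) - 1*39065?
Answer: -21368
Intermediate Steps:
((11387 - 5524) + 11834) - 1*39065 = (5863 + 11834) - 39065 = 17697 - 39065 = -21368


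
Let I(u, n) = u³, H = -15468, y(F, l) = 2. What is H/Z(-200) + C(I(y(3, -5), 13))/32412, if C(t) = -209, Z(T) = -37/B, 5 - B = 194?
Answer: -2560944161/32412 ≈ -79012.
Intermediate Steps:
B = -189 (B = 5 - 1*194 = 5 - 194 = -189)
Z(T) = 37/189 (Z(T) = -37/(-189) = -37*(-1/189) = 37/189)
H/Z(-200) + C(I(y(3, -5), 13))/32412 = -15468/37/189 - 209/32412 = -15468*189/37 - 209*1/32412 = -2923452/37 - 209/32412 = -2560944161/32412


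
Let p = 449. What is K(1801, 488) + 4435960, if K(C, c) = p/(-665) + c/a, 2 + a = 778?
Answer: 286141596812/64505 ≈ 4.4360e+6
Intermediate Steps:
a = 776 (a = -2 + 778 = 776)
K(C, c) = -449/665 + c/776 (K(C, c) = 449/(-665) + c/776 = 449*(-1/665) + c*(1/776) = -449/665 + c/776)
K(1801, 488) + 4435960 = (-449/665 + (1/776)*488) + 4435960 = (-449/665 + 61/97) + 4435960 = -2988/64505 + 4435960 = 286141596812/64505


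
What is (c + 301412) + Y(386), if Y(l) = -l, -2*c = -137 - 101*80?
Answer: 610269/2 ≈ 3.0513e+5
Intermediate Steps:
c = 8217/2 (c = -(-137 - 101*80)/2 = -(-137 - 8080)/2 = -½*(-8217) = 8217/2 ≈ 4108.5)
(c + 301412) + Y(386) = (8217/2 + 301412) - 1*386 = 611041/2 - 386 = 610269/2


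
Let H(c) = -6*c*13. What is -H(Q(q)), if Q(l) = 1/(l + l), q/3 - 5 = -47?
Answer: -13/42 ≈ -0.30952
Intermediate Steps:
q = -126 (q = 15 + 3*(-47) = 15 - 141 = -126)
Q(l) = 1/(2*l)
H(c) = -78*c
-H(Q(q)) = -(-78)*(1/2)/(-126) = -(-78)*(1/2)*(-1/126) = -(-78)*(-1)/252 = -1*13/42 = -13/42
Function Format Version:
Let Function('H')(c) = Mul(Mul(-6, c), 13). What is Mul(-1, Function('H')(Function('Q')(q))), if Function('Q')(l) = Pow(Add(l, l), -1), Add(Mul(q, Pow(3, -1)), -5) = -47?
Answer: Rational(-13, 42) ≈ -0.30952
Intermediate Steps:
q = -126 (q = Add(15, Mul(3, -47)) = Add(15, -141) = -126)
Function('Q')(l) = Mul(Rational(1, 2), Pow(l, -1)) (Function('Q')(l) = Pow(Mul(2, l), -1) = Mul(Rational(1, 2), Pow(l, -1)))
Function('H')(c) = Mul(-78, c)
Mul(-1, Function('H')(Function('Q')(q))) = Mul(-1, Mul(-78, Mul(Rational(1, 2), Pow(-126, -1)))) = Mul(-1, Mul(-78, Mul(Rational(1, 2), Rational(-1, 126)))) = Mul(-1, Mul(-78, Rational(-1, 252))) = Mul(-1, Rational(13, 42)) = Rational(-13, 42)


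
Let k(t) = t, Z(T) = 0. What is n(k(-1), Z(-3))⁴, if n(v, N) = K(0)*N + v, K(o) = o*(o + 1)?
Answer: 1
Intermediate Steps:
K(o) = o*(1 + o)
n(v, N) = v (n(v, N) = (0*(1 + 0))*N + v = (0*1)*N + v = 0*N + v = 0 + v = v)
n(k(-1), Z(-3))⁴ = (-1)⁴ = 1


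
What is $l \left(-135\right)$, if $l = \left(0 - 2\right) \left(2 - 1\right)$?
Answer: $270$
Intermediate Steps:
$l = -2$ ($l = \left(0 - 2\right) 1 = \left(-2\right) 1 = -2$)
$l \left(-135\right) = \left(-2\right) \left(-135\right) = 270$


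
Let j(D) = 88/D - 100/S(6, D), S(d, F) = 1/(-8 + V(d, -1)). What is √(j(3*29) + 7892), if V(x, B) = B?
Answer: 8*√1039911/87 ≈ 93.771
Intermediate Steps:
S(d, F) = -⅑ (S(d, F) = 1/(-8 - 1) = 1/(-9) = -⅑)
j(D) = 900 + 88/D (j(D) = 88/D - 100/(-⅑) = 88/D - 100*(-9) = 88/D + 900 = 900 + 88/D)
√(j(3*29) + 7892) = √((900 + 88/((3*29))) + 7892) = √((900 + 88/87) + 7892) = √(78388/87 + 7892) = √(764992/87) = 8*√1039911/87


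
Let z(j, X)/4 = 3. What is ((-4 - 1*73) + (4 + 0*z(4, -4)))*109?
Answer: -7957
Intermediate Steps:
z(j, X) = 12 (z(j, X) = 4*3 = 12)
((-4 - 1*73) + (4 + 0*z(4, -4)))*109 = ((-4 - 1*73) + (4 + 0*12))*109 = ((-4 - 73) + (4 + 0))*109 = (-77 + 4)*109 = -73*109 = -7957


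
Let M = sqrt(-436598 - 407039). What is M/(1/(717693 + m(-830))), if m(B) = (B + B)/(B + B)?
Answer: 108371794*I*sqrt(37) ≈ 6.592e+8*I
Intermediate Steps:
m(B) = 1 (m(B) = (2*B)/((2*B)) = (2*B)*(1/(2*B)) = 1)
M = 151*I*sqrt(37) (M = sqrt(-843637) = 151*I*sqrt(37) ≈ 918.5*I)
M/(1/(717693 + m(-830))) = (151*I*sqrt(37))/(1/(717693 + 1)) = (151*I*sqrt(37))/(1/717694) = (151*I*sqrt(37))*717694 = 108371794*I*sqrt(37)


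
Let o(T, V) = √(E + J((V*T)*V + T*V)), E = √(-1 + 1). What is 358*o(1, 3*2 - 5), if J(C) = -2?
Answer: 358*I*√2 ≈ 506.29*I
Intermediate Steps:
E = 0 (E = √0 = 0)
o(T, V) = I*√2 (o(T, V) = √(0 - 2) = √(-2) = I*√2)
358*o(1, 3*2 - 5) = 358*(I*√2) = 358*I*√2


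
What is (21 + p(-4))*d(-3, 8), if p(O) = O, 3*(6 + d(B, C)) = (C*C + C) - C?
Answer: 782/3 ≈ 260.67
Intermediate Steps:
d(B, C) = -6 + C**2/3 (d(B, C) = -6 + ((C*C + C) - C)/3 = -6 + ((C**2 + C) - C)/3 = -6 + ((C + C**2) - C)/3 = -6 + C**2/3)
(21 + p(-4))*d(-3, 8) = (21 - 4)*(-6 + (1/3)*8**2) = 17*(-6 + (1/3)*64) = 17*(-6 + 64/3) = 17*(46/3) = 782/3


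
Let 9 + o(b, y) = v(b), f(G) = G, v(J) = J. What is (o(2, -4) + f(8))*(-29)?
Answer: -29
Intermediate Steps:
o(b, y) = -9 + b
(o(2, -4) + f(8))*(-29) = ((-9 + 2) + 8)*(-29) = (-7 + 8)*(-29) = 1*(-29) = -29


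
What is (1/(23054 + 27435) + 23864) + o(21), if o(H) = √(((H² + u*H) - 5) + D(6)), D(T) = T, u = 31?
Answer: 1204869497/50489 + √1093 ≈ 23897.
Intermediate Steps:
o(H) = √(1 + H² + 31*H) (o(H) = √(((H² + 31*H) - 5) + 6) = √((-5 + H² + 31*H) + 6) = √(1 + H² + 31*H))
(1/(23054 + 27435) + 23864) + o(21) = (1/(23054 + 27435) + 23864) + √(1 + 21² + 31*21) = (1/50489 + 23864) + √(1 + 441 + 651) = (1/50489 + 23864) + √1093 = 1204869497/50489 + √1093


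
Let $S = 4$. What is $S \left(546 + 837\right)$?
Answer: $5532$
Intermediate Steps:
$S \left(546 + 837\right) = 4 \left(546 + 837\right) = 4 \cdot 1383 = 5532$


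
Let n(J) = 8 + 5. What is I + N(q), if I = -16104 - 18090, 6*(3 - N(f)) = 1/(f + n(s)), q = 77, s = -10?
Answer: -18463141/540 ≈ -34191.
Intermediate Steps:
n(J) = 13
N(f) = 3 - 1/(6*(13 + f)) (N(f) = 3 - 1/(6*(f + 13)) = 3 - 1/(6*(13 + f)))
I = -34194
I + N(q) = -34194 + (233 + 18*77)/(6*(13 + 77)) = -34194 + (1/6)*(233 + 1386)/90 = -34194 + (1/6)*(1/90)*1619 = -34194 + 1619/540 = -18463141/540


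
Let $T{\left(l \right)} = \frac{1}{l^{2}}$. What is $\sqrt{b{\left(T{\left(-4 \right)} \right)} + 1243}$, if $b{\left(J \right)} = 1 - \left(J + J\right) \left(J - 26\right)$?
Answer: $\frac{\sqrt{319294}}{16} \approx 35.316$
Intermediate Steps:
$T{\left(l \right)} = \frac{1}{l^{2}}$
$b{\left(J \right)} = 1 - 2 J \left(-26 + J\right)$
$\sqrt{b{\left(T{\left(-4 \right)} \right)} + 1243} = \sqrt{\left(1 - 2 \left(\frac{1}{16}\right)^{2} + \frac{52}{16}\right) + 1243} = \sqrt{\left(1 - \frac{2}{256} + 52 \cdot \frac{1}{16}\right) + 1243} = \sqrt{\left(1 - \frac{1}{128} + \frac{13}{4}\right) + 1243} = \sqrt{\frac{543}{128} + 1243} = \sqrt{\frac{159647}{128}} = \frac{\sqrt{319294}}{16}$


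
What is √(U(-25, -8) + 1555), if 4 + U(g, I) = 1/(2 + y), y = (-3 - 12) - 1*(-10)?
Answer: 2*√3489/3 ≈ 39.378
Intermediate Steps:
y = -5 (y = -15 + 10 = -5)
U(g, I) = -13/3 (U(g, I) = -4 + 1/(2 - 5) = -4 + 1/(-3) = -4 - ⅓ = -13/3)
√(U(-25, -8) + 1555) = √(-13/3 + 1555) = √(4652/3) = 2*√3489/3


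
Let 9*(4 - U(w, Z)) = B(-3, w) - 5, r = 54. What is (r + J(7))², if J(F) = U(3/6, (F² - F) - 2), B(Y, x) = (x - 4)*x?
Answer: 55225/16 ≈ 3451.6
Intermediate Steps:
B(Y, x) = x*(-4 + x) (B(Y, x) = (-4 + x)*x = x*(-4 + x))
U(w, Z) = 41/9 - w*(-4 + w)/9 (U(w, Z) = 4 - (w*(-4 + w) - 5)/9 = 4 - (-5 + w*(-4 + w))/9 = 4 + (5/9 - w*(-4 + w)/9) = 41/9 - w*(-4 + w)/9)
J(F) = 19/4 (J(F) = 41/9 - 3/6*(-4 + 3/6)/9 = 41/9 - 3*(⅙)*(-4 + 3*(⅙))/9 = 41/9 - ⅑*½*(-4 + ½) = 41/9 - ⅑*½*(-7/2) = 41/9 + 7/36 = 19/4)
(r + J(7))² = (54 + 19/4)² = (235/4)² = 55225/16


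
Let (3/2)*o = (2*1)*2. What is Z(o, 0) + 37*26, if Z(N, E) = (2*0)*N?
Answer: 962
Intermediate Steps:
o = 8/3 (o = 2*((2*1)*2)/3 = 2*(2*2)/3 = (⅔)*4 = 8/3 ≈ 2.6667)
Z(N, E) = 0 (Z(N, E) = 0*N = 0)
Z(o, 0) + 37*26 = 0 + 37*26 = 0 + 962 = 962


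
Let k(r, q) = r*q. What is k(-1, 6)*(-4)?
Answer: 24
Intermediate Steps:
k(r, q) = q*r
k(-1, 6)*(-4) = (6*(-1))*(-4) = -6*(-4) = 24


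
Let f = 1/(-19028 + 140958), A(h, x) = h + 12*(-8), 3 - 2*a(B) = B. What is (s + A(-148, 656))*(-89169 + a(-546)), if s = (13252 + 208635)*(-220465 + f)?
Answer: 1060442132062850148387/243860 ≈ 4.3486e+15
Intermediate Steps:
a(B) = 3/2 - B/2
A(h, x) = -96 + h (A(h, x) = h - 96 = -96 + h)
f = 1/121930 ≈ 8.2014e-6
s = -5964610447066263/121930 (s = (13252 + 208635)*(-220465 + 1/121930) = 221887*(-26881297449/121930) = -5964610447066263/121930 ≈ -4.8918e+10)
(s + A(-148, 656))*(-89169 + a(-546)) = (-5964610447066263/121930 + (-96 - 148))*(-89169 + (3/2 - ½*(-546))) = (-5964610447066263/121930 - 244)*(-89169 + (3/2 + 273)) = -5964610476817183*(-89169 + 549/2)/121930 = -5964610476817183/121930*(-177789/2) = 1060442132062850148387/243860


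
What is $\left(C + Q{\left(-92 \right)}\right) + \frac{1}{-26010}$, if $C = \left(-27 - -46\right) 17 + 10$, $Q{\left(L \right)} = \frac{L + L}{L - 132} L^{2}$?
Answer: $\frac{1326483983}{182070} \approx 7285.6$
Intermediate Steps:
$Q{\left(L \right)} = \frac{2 L^{3}}{-132 + L}$ ($Q{\left(L \right)} = \frac{2 L}{-132 + L} L^{2} = \frac{2 L^{3}}{-132 + L}$)
$C = 333$ ($C = \left(-27 + 46\right) 17 + 10 = 19 \cdot 17 + 10 = 323 + 10 = 333$)
$\left(C + Q{\left(-92 \right)}\right) + \frac{1}{-26010} = \left(333 + \frac{2 \left(-92\right)^{3}}{-132 - 92}\right) + \frac{1}{-26010} = \left(333 + 2 \left(-778688\right) \frac{1}{-224}\right) - \frac{1}{26010} = \left(333 + 2 \left(-778688\right) \left(- \frac{1}{224}\right)\right) - \frac{1}{26010} = \left(333 + \frac{48668}{7}\right) - \frac{1}{26010} = \frac{50999}{7} - \frac{1}{26010} = \frac{1326483983}{182070}$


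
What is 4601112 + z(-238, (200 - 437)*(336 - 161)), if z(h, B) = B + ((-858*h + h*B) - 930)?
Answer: 14633961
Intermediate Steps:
z(h, B) = -930 + B - 858*h + B*h (z(h, B) = B + ((-858*h + B*h) - 930) = B + (-930 - 858*h + B*h) = -930 + B - 858*h + B*h)
4601112 + z(-238, (200 - 437)*(336 - 161)) = 4601112 + (-930 + (200 - 437)*(336 - 161) - 858*(-238) + ((200 - 437)*(336 - 161))*(-238)) = 4601112 + (-930 - 237*175 + 204204 - 237*175*(-238)) = 4601112 + (-930 - 41475 + 204204 - 41475*(-238)) = 4601112 + (-930 - 41475 + 204204 + 9871050) = 4601112 + 10032849 = 14633961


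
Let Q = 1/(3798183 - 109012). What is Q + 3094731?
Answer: 11416991858002/3689171 ≈ 3.0947e+6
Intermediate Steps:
Q = 1/3689171 ≈ 2.7106e-7
Q + 3094731 = 1/3689171 + 3094731 = 11416991858002/3689171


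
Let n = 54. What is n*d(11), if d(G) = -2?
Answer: -108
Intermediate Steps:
n*d(11) = 54*(-2) = -108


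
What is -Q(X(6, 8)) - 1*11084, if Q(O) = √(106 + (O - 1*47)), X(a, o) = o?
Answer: -11084 - √67 ≈ -11092.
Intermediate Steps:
Q(O) = √(59 + O) (Q(O) = √(106 + (O - 47)) = √(106 + (-47 + O)) = √(59 + O))
-Q(X(6, 8)) - 1*11084 = -√(59 + 8) - 1*11084 = -√67 - 11084 = -11084 - √67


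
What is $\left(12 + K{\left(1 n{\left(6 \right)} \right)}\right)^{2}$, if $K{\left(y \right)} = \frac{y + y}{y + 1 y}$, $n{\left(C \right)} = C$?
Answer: $169$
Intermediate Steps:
$K{\left(y \right)} = 1$ ($K{\left(y \right)} = \frac{2 y}{y + y} = \frac{2 y}{2 y} = 2 y \frac{1}{2 y} = 1$)
$\left(12 + K{\left(1 n{\left(6 \right)} \right)}\right)^{2} = \left(12 + 1\right)^{2} = 13^{2} = 169$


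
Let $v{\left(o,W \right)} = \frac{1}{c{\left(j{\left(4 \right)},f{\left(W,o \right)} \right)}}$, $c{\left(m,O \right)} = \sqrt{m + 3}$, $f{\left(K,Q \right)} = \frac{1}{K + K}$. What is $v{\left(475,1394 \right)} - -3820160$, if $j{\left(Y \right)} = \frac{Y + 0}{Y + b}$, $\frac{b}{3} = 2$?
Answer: $3820160 + \frac{\sqrt{85}}{17} \approx 3.8202 \cdot 10^{6}$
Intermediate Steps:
$b = 6$ ($b = 3 \cdot 2 = 6$)
$j{\left(Y \right)} = \frac{Y}{6 + Y}$ ($j{\left(Y \right)} = \frac{Y + 0}{Y + 6} = \frac{Y}{6 + Y}$)
$f{\left(K,Q \right)} = \frac{1}{2 K}$
$c{\left(m,O \right)} = \sqrt{3 + m}$
$v{\left(o,W \right)} = \frac{\sqrt{85}}{17}$ ($v{\left(o,W \right)} = \frac{1}{\sqrt{3 + \frac{4}{6 + 4}}} = \frac{1}{\sqrt{3 + \frac{4}{10}}} = \frac{1}{\sqrt{3 + 4 \cdot \frac{1}{10}}} = \frac{1}{\sqrt{3 + \frac{2}{5}}} = \frac{1}{\sqrt{\frac{17}{5}}} = \frac{1}{\frac{1}{5} \sqrt{85}} = \frac{\sqrt{85}}{17}$)
$v{\left(475,1394 \right)} - -3820160 = \frac{\sqrt{85}}{17} - -3820160 = \frac{\sqrt{85}}{17} + 3820160 = 3820160 + \frac{\sqrt{85}}{17}$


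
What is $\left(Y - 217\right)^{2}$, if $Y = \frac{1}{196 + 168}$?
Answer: $\frac{6238946169}{132496} \approx 47088.0$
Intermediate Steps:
$Y = \frac{1}{364} \approx 0.0027473$
$\left(Y - 217\right)^{2} = \left(\frac{1}{364} - 217\right)^{2} = \left(- \frac{78987}{364}\right)^{2} = \frac{6238946169}{132496}$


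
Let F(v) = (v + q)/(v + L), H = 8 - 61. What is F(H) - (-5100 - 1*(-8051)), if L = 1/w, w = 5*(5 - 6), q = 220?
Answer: -785801/266 ≈ -2954.1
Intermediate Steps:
w = -5 (w = 5*(-1) = -5)
L = -⅕ (L = 1/(-5) = -⅕ ≈ -0.20000)
H = -53
F(v) = (220 + v)/(-⅕ + v) (F(v) = (v + 220)/(v - ⅕) = (220 + v)/(-⅕ + v))
F(H) - (-5100 - 1*(-8051)) = 5*(220 - 53)/(-1 + 5*(-53)) - (-5100 - 1*(-8051)) = 5*167/(-1 - 265) - (-5100 + 8051) = 5*167/(-266) - 1*2951 = 5*(-1/266)*167 - 2951 = -835/266 - 2951 = -785801/266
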